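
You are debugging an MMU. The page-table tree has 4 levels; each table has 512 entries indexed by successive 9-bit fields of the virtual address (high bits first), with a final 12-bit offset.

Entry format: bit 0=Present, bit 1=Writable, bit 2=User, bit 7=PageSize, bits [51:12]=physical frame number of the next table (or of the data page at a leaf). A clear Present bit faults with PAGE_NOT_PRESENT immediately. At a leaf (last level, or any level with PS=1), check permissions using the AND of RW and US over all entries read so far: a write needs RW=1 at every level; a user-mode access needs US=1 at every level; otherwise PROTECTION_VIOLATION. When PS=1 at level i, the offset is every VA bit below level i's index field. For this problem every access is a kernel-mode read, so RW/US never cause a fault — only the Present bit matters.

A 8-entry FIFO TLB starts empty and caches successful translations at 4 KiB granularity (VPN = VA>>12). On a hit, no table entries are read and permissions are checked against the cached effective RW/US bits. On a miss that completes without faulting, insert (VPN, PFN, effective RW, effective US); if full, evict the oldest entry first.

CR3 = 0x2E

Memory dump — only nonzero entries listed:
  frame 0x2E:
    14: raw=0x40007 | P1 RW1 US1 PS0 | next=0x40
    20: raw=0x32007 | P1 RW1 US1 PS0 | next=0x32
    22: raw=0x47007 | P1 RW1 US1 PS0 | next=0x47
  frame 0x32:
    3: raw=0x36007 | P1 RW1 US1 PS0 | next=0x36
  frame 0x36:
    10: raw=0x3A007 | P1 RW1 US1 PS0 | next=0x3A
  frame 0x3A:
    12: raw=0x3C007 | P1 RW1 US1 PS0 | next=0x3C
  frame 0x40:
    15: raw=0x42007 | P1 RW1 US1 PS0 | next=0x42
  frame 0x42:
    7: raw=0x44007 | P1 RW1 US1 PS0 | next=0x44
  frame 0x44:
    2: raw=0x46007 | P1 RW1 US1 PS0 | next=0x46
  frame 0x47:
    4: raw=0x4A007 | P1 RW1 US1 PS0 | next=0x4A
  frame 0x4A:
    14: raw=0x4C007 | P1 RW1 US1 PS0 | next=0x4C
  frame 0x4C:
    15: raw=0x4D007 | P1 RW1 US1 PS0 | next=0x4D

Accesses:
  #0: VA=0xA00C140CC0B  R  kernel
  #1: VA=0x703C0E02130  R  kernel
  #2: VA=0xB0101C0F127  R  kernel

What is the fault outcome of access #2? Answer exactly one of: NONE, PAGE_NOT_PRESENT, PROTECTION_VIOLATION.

Per-access translation:
#0 VA=0xA00C140CC0B (r,kernel):
  L0: frame=0x2E idx=20 entry=0x32007 [P=1 RW=1 US=1 PS=0]
  L1: frame=0x32 idx=3 entry=0x36007 [P=1 RW=1 US=1 PS=0]
  L2: frame=0x36 idx=10 entry=0x3A007 [P=1 RW=1 US=1 PS=0]
  L3: frame=0x3A idx=12 entry=0x3C007 [P=1 RW=1 US=1 PS=0]
  → PA=0x3CC0B  (4 entries read)
#1 VA=0x703C0E02130 (r,kernel):
  L0: frame=0x2E idx=14 entry=0x40007 [P=1 RW=1 US=1 PS=0]
  L1: frame=0x40 idx=15 entry=0x42007 [P=1 RW=1 US=1 PS=0]
  L2: frame=0x42 idx=7 entry=0x44007 [P=1 RW=1 US=1 PS=0]
  L3: frame=0x44 idx=2 entry=0x46007 [P=1 RW=1 US=1 PS=0]
  → PA=0x46130  (4 entries read)
#2 VA=0xB0101C0F127 (r,kernel):
  L0: frame=0x2E idx=22 entry=0x47007 [P=1 RW=1 US=1 PS=0]
  L1: frame=0x47 idx=4 entry=0x4A007 [P=1 RW=1 US=1 PS=0]
  L2: frame=0x4A idx=14 entry=0x4C007 [P=1 RW=1 US=1 PS=0]
  L3: frame=0x4C idx=15 entry=0x4D007 [P=1 RW=1 US=1 PS=0]
  → PA=0x4D127  (4 entries read)

Access #2 fault: NONE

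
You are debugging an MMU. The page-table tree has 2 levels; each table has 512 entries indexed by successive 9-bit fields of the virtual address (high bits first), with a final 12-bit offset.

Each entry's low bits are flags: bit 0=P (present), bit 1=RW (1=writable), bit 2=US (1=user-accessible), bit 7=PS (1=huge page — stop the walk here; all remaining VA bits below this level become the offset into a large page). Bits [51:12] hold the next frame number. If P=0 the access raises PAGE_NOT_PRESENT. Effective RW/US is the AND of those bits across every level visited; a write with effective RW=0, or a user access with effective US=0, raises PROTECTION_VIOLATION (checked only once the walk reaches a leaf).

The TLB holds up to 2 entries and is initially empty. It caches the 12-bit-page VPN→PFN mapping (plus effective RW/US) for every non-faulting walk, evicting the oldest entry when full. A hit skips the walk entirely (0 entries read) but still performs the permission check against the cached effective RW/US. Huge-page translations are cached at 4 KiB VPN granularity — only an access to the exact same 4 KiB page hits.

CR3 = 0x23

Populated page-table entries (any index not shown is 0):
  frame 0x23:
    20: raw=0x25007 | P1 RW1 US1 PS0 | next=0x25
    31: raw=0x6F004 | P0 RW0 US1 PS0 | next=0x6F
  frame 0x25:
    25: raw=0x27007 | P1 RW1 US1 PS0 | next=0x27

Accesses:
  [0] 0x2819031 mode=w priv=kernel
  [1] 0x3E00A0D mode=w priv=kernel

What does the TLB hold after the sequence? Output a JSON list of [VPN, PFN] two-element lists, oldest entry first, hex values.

Per-access translation:
#0 VA=0x2819031 (w,kernel):
  [0] read 0x23 idx=20: raw=0x25007 flags P=1 W=1 U=1 S=0
  [1] read 0x25 idx=25: raw=0x27007 flags P=1 W=1 U=1 S=0
  ⇒ phys 0x27031  [2 reads]
#1 VA=0x3E00A0D (w,kernel):
  [0] read 0x23 idx=31: raw=0x6F004 flags P=0 W=0 U=1 S=0
  ✗ PAGE_NOT_PRESENT  [1 reads]

TLB: [["0x2819", "0x27"]]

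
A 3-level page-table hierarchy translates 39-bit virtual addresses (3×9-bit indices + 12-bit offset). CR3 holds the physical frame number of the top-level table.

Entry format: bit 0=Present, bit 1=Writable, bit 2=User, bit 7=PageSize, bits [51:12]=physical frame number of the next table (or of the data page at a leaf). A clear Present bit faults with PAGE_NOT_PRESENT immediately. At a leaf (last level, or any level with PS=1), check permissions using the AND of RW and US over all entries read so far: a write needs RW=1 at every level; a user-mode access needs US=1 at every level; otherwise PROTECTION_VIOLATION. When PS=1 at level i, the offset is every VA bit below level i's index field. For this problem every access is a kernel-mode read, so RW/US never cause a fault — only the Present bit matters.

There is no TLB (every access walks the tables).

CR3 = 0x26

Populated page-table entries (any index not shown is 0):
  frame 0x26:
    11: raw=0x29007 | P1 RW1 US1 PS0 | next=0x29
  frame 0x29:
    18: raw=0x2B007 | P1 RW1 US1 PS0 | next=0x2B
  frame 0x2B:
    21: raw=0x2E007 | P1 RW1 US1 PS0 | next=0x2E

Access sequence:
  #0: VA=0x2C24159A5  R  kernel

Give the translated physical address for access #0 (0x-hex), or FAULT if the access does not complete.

Per-access translation:
#0 VA=0x2C24159A5 (r,kernel):
  lvl0: tbl 0x26, slot 11 ⇒ 0x29007 (P1/RW1/US1/PS0)
  lvl1: tbl 0x29, slot 18 ⇒ 0x2B007 (P1/RW1/US1/PS0)
  lvl2: tbl 0x2B, slot 21 ⇒ 0x2E007 (P1/RW1/US1/PS0)
  → PA=0x2E9A5  (3 entries read)

Access #0 PA: 0x2E9A5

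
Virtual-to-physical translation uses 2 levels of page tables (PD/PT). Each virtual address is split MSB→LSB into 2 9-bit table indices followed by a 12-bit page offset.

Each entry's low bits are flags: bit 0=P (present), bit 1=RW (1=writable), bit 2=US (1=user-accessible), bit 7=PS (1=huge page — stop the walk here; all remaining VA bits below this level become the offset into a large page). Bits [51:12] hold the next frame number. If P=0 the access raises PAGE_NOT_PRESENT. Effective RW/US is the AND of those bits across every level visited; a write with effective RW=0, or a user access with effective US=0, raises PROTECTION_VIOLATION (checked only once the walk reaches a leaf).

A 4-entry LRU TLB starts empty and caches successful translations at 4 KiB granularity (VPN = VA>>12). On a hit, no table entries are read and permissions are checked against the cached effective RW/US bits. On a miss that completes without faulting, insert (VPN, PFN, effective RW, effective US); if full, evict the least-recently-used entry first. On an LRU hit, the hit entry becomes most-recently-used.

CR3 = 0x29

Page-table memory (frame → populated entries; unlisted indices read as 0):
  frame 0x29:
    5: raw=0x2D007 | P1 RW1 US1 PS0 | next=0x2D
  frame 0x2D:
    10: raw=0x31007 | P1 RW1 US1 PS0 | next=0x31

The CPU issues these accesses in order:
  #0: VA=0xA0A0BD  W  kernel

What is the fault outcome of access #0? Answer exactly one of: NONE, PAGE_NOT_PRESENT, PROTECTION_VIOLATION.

Per-access translation:
#0 VA=0xA0A0BD (w,kernel):
  [0] read 0x29 idx=5: raw=0x2D007 flags P=1 W=1 U=1 S=0
  [1] read 0x2D idx=10: raw=0x31007 flags P=1 W=1 U=1 S=0
  ✓ 0x310BD  — 2 lookups

Access #0 fault: NONE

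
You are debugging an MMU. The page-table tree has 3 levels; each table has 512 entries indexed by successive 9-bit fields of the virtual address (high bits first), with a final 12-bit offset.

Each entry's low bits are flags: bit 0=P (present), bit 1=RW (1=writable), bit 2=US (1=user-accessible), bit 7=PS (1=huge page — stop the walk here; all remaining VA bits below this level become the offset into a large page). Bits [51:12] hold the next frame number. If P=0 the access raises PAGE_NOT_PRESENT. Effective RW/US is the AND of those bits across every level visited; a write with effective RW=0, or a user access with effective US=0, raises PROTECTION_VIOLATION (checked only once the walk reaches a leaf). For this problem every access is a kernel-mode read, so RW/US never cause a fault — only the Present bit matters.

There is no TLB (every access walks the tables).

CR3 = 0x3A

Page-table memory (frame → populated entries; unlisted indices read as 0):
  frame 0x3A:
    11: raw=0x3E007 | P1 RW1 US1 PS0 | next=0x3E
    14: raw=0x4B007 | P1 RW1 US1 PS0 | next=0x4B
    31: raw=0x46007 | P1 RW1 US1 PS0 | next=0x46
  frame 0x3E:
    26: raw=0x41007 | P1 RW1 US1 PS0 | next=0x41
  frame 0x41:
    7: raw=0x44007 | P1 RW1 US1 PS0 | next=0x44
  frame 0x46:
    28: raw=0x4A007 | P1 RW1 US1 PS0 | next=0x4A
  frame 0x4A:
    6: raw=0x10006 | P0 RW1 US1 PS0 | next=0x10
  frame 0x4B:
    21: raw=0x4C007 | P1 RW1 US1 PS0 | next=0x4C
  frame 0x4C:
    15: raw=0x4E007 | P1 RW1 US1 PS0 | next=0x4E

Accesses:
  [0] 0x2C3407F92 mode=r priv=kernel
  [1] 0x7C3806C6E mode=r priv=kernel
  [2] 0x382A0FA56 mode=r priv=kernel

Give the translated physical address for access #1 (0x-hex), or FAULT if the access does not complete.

Per-access translation:
#0 VA=0x2C3407F92 (r,kernel):
  lvl0: tbl 0x3A, slot 11 ⇒ 0x3E007 (P1/RW1/US1/PS0)
  lvl1: tbl 0x3E, slot 26 ⇒ 0x41007 (P1/RW1/US1/PS0)
  lvl2: tbl 0x41, slot 7 ⇒ 0x44007 (P1/RW1/US1/PS0)
  ✓ 0x44F92  — 3 lookups
#1 VA=0x7C3806C6E (r,kernel):
  lvl0: tbl 0x3A, slot 31 ⇒ 0x46007 (P1/RW1/US1/PS0)
  lvl1: tbl 0x46, slot 28 ⇒ 0x4A007 (P1/RW1/US1/PS0)
  lvl2: tbl 0x4A, slot 6 ⇒ 0x10006 (P0/RW1/US1/PS0)
  ⇒ fault: PAGE_NOT_PRESENT  — 3 lookups
#2 VA=0x382A0FA56 (r,kernel):
  lvl0: tbl 0x3A, slot 14 ⇒ 0x4B007 (P1/RW1/US1/PS0)
  lvl1: tbl 0x4B, slot 21 ⇒ 0x4C007 (P1/RW1/US1/PS0)
  lvl2: tbl 0x4C, slot 15 ⇒ 0x4E007 (P1/RW1/US1/PS0)
  ✓ 0x4EA56  — 3 lookups

Access #1 PA: FAULT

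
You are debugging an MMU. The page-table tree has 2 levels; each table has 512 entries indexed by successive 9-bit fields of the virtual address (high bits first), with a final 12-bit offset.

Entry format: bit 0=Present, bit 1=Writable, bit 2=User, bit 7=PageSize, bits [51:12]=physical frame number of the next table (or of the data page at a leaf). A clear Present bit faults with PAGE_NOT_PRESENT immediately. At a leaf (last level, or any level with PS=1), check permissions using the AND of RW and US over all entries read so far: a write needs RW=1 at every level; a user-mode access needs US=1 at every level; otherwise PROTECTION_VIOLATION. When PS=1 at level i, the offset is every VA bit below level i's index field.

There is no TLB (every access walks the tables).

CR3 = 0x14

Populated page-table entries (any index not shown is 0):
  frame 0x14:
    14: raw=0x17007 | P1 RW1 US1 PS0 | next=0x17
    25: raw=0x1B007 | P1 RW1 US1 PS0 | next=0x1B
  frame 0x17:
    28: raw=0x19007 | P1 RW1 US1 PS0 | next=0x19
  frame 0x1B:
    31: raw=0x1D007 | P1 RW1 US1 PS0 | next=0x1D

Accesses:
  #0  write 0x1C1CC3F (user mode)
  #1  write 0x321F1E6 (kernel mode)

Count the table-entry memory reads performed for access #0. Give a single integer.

Walk each access:
#0 VA=0x1C1CC3F (w,user):
  [0] read 0x14 idx=14: raw=0x17007 flags P=1 W=1 U=1 S=0
  [1] read 0x17 idx=28: raw=0x19007 flags P=1 W=1 U=1 S=0
  → PA=0x19C3F  (2 entries read)
#1 VA=0x321F1E6 (w,kernel):
  [0] read 0x14 idx=25: raw=0x1B007 flags P=1 W=1 U=1 S=0
  [1] read 0x1B idx=31: raw=0x1D007 flags P=1 W=1 U=1 S=0
  → PA=0x1D1E6  (2 entries read)

Entries read for #0: 2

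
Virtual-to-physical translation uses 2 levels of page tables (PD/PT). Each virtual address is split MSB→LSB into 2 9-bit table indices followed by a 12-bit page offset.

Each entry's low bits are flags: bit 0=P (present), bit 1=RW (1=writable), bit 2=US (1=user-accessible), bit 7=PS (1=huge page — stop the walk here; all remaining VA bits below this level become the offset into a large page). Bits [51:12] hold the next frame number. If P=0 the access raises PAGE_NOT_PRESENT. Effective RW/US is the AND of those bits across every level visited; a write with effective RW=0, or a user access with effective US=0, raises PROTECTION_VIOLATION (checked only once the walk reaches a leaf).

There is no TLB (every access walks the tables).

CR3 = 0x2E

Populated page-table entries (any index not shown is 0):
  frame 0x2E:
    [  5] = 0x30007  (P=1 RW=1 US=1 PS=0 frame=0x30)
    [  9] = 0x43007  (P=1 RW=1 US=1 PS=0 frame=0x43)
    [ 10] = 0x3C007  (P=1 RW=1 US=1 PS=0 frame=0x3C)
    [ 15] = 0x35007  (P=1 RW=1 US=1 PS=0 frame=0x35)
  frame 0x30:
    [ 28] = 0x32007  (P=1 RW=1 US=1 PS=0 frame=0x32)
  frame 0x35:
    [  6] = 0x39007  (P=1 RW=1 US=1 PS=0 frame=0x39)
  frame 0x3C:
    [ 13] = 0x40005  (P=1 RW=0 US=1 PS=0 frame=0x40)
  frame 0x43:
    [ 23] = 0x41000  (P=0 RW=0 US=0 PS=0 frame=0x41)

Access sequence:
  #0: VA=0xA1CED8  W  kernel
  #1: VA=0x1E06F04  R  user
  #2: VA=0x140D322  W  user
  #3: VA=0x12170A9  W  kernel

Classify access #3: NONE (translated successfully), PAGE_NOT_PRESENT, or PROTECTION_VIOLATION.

Per-access translation:
#0 VA=0xA1CED8 (w,kernel):
  L0 @0x2E[5] → 0x30007  P=1,RW=1,US=1,PS=0
  L1 @0x30[28] → 0x32007  P=1,RW=1,US=1,PS=0
  ⇒ phys 0x32ED8  [2 reads]
#1 VA=0x1E06F04 (r,user):
  L0 @0x2E[15] → 0x35007  P=1,RW=1,US=1,PS=0
  L1 @0x35[6] → 0x39007  P=1,RW=1,US=1,PS=0
  ⇒ phys 0x39F04  [2 reads]
#2 VA=0x140D322 (w,user):
  L0 @0x2E[10] → 0x3C007  P=1,RW=1,US=1,PS=0
  L1 @0x3C[13] → 0x40005  P=1,RW=0,US=1,PS=0
  ✗ PROTECTION_VIOLATION  [2 reads]
#3 VA=0x12170A9 (w,kernel):
  L0 @0x2E[9] → 0x43007  P=1,RW=1,US=1,PS=0
  L1 @0x43[23] → 0x41000  P=0,RW=0,US=0,PS=0
  ✗ PAGE_NOT_PRESENT  [2 reads]

Access #3 fault: PAGE_NOT_PRESENT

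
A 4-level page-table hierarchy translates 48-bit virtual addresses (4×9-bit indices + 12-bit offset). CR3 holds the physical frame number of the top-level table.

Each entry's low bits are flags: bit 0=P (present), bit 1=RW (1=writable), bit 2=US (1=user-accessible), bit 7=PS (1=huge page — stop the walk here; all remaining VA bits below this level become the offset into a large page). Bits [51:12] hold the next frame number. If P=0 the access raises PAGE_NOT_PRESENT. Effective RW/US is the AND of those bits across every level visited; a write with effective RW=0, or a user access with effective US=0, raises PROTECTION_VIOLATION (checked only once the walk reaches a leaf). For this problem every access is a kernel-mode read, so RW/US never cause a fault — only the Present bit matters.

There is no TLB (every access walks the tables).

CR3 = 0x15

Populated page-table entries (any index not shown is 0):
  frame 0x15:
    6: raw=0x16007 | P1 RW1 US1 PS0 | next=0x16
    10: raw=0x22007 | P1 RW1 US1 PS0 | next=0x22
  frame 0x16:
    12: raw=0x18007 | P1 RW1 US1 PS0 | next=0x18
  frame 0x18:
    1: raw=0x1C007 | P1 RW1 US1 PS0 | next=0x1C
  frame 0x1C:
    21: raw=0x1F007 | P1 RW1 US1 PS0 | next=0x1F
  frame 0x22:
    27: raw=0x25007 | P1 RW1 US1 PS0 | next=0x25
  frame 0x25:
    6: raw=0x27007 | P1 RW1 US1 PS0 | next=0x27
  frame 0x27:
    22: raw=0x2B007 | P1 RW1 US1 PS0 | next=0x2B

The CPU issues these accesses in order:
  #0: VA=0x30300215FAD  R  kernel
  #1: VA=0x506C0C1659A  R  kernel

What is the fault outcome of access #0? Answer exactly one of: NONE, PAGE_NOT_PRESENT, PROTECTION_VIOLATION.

Per-access translation:
#0 VA=0x30300215FAD (r,kernel):
  [0] read 0x15 idx=6: raw=0x16007 flags P=1 W=1 U=1 S=0
  [1] read 0x16 idx=12: raw=0x18007 flags P=1 W=1 U=1 S=0
  [2] read 0x18 idx=1: raw=0x1C007 flags P=1 W=1 U=1 S=0
  [3] read 0x1C idx=21: raw=0x1F007 flags P=1 W=1 U=1 S=0
  ⇒ phys 0x1FFAD  [4 reads]
#1 VA=0x506C0C1659A (r,kernel):
  [0] read 0x15 idx=10: raw=0x22007 flags P=1 W=1 U=1 S=0
  [1] read 0x22 idx=27: raw=0x25007 flags P=1 W=1 U=1 S=0
  [2] read 0x25 idx=6: raw=0x27007 flags P=1 W=1 U=1 S=0
  [3] read 0x27 idx=22: raw=0x2B007 flags P=1 W=1 U=1 S=0
  ⇒ phys 0x2B59A  [4 reads]

Access #0 fault: NONE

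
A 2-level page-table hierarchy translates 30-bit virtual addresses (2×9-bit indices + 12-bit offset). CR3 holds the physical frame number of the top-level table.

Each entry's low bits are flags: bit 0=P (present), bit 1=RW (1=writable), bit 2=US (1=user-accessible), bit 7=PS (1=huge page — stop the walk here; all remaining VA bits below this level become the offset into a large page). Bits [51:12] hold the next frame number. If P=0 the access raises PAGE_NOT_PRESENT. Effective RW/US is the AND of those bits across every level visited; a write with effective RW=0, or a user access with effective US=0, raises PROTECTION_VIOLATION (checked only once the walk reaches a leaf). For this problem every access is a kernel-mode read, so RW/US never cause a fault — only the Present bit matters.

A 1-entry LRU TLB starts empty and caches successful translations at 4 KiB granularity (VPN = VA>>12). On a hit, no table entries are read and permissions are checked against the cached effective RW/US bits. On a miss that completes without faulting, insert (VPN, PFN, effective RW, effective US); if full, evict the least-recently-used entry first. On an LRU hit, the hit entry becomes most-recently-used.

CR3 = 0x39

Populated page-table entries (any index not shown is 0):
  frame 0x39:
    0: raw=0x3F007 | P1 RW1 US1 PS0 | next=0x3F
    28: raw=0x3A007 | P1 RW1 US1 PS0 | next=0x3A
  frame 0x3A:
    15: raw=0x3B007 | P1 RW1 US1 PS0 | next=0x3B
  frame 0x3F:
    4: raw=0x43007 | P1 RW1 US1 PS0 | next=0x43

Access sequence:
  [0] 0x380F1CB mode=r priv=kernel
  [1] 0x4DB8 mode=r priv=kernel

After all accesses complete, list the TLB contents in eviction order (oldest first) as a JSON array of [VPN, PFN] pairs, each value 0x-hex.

Trace:
#0 VA=0x380F1CB (r,kernel):
  L0: frame=0x39 idx=28 entry=0x3A007 [P=1 RW=1 US=1 PS=0]
  L1: frame=0x3A idx=15 entry=0x3B007 [P=1 RW=1 US=1 PS=0]
  ✓ 0x3B1CB  — 2 lookups
#1 VA=0x4DB8 (r,kernel):
  L0: frame=0x39 idx=0 entry=0x3F007 [P=1 RW=1 US=1 PS=0]
  L1: frame=0x3F idx=4 entry=0x43007 [P=1 RW=1 US=1 PS=0]
  ✓ 0x43DB8  — 2 lookups

TLB: [["0x4", "0x43"]]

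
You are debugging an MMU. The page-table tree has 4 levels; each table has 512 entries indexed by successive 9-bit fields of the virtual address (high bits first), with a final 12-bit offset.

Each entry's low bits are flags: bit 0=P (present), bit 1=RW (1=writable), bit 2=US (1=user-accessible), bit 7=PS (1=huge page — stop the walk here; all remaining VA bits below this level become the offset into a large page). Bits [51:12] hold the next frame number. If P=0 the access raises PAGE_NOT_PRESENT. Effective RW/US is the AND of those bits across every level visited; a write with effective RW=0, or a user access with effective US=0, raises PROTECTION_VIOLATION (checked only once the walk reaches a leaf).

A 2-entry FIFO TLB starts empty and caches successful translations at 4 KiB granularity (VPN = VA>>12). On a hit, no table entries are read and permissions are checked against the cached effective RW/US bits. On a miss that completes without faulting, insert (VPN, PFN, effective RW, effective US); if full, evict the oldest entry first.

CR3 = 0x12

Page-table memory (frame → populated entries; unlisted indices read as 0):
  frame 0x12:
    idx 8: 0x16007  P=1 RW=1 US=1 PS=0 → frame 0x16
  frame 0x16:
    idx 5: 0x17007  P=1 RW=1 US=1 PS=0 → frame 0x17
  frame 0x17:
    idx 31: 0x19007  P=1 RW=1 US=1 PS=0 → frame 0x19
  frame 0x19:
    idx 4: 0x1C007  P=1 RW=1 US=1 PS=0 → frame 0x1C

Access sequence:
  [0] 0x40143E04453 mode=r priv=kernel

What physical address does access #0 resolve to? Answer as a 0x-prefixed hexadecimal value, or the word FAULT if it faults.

Trace:
#0 VA=0x40143E04453 (r,kernel):
  L0 @0x12[8] → 0x16007  P=1,RW=1,US=1,PS=0
  L1 @0x16[5] → 0x17007  P=1,RW=1,US=1,PS=0
  L2 @0x17[31] → 0x19007  P=1,RW=1,US=1,PS=0
  L3 @0x19[4] → 0x1C007  P=1,RW=1,US=1,PS=0
  ⇒ phys 0x1C453  [4 reads]

Access #0 PA: 0x1C453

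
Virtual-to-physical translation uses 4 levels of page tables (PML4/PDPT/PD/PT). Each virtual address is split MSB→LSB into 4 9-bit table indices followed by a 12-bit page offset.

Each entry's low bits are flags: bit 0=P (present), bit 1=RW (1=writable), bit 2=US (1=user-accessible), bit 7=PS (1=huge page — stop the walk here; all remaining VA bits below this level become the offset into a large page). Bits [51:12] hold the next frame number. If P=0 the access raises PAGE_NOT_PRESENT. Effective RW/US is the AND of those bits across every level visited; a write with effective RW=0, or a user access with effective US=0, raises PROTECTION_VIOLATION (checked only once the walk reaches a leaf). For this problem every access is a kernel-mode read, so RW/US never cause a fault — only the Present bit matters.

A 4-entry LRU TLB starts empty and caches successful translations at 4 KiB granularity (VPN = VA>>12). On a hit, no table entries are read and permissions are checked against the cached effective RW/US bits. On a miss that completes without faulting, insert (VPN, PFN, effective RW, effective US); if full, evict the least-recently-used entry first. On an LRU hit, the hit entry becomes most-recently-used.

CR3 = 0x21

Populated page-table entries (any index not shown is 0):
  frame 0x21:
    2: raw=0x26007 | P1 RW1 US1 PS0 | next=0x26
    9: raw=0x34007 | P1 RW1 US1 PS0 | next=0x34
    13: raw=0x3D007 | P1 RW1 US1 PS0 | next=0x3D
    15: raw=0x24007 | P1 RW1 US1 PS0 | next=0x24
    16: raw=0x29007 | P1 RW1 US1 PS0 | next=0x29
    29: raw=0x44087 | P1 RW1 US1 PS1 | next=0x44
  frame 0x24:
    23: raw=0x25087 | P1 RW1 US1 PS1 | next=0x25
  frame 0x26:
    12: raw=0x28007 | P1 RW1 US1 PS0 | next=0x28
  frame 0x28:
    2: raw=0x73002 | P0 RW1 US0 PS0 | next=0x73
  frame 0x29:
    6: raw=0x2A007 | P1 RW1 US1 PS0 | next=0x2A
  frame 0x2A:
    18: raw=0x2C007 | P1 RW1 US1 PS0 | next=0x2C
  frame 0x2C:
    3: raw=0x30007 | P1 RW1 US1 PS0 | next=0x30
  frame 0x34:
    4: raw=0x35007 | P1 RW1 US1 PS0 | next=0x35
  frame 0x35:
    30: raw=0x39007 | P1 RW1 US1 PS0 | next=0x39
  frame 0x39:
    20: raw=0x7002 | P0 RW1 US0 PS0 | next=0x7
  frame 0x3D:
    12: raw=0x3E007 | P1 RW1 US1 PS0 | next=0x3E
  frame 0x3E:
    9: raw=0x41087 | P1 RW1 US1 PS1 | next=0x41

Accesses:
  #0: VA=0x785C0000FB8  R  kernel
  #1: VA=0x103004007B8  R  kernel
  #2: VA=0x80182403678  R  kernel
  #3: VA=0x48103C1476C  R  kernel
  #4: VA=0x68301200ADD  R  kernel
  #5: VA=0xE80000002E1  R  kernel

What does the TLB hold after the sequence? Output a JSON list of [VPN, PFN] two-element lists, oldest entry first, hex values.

Per-access translation:
#0 VA=0x785C0000FB8 (r,kernel):
  lvl0: tbl 0x21, slot 15 ⇒ 0x24007 (P1/RW1/US1/PS0)
  lvl1: tbl 0x24, slot 23 ⇒ 0x25087 (P1/RW1/US1/PS1)
  ⇒ phys 0x25FB8 (huge @L1)  [2 reads]
#1 VA=0x103004007B8 (r,kernel):
  lvl0: tbl 0x21, slot 2 ⇒ 0x26007 (P1/RW1/US1/PS0)
  lvl1: tbl 0x26, slot 12 ⇒ 0x28007 (P1/RW1/US1/PS0)
  lvl2: tbl 0x28, slot 2 ⇒ 0x73002 (P0/RW1/US0/PS0)
  → PAGE_NOT_PRESENT  (3 entries read)
#2 VA=0x80182403678 (r,kernel):
  lvl0: tbl 0x21, slot 16 ⇒ 0x29007 (P1/RW1/US1/PS0)
  lvl1: tbl 0x29, slot 6 ⇒ 0x2A007 (P1/RW1/US1/PS0)
  lvl2: tbl 0x2A, slot 18 ⇒ 0x2C007 (P1/RW1/US1/PS0)
  lvl3: tbl 0x2C, slot 3 ⇒ 0x30007 (P1/RW1/US1/PS0)
  ⇒ phys 0x30678  [4 reads]
#3 VA=0x48103C1476C (r,kernel):
  lvl0: tbl 0x21, slot 9 ⇒ 0x34007 (P1/RW1/US1/PS0)
  lvl1: tbl 0x34, slot 4 ⇒ 0x35007 (P1/RW1/US1/PS0)
  lvl2: tbl 0x35, slot 30 ⇒ 0x39007 (P1/RW1/US1/PS0)
  lvl3: tbl 0x39, slot 20 ⇒ 0x7002 (P0/RW1/US0/PS0)
  → PAGE_NOT_PRESENT  (4 entries read)
#4 VA=0x68301200ADD (r,kernel):
  lvl0: tbl 0x21, slot 13 ⇒ 0x3D007 (P1/RW1/US1/PS0)
  lvl1: tbl 0x3D, slot 12 ⇒ 0x3E007 (P1/RW1/US1/PS0)
  lvl2: tbl 0x3E, slot 9 ⇒ 0x41087 (P1/RW1/US1/PS1)
  ⇒ phys 0x41ADD (huge @L2)  [3 reads]
#5 VA=0xE80000002E1 (r,kernel):
  lvl0: tbl 0x21, slot 29 ⇒ 0x44087 (P1/RW1/US1/PS1)
  ⇒ phys 0x442E1 (huge @L0)  [1 reads]

TLB: [["0x785C0000", "0x25"], ["0x80182403", "0x30"], ["0x68301200", "0x41"], ["0xE8000000", "0x44"]]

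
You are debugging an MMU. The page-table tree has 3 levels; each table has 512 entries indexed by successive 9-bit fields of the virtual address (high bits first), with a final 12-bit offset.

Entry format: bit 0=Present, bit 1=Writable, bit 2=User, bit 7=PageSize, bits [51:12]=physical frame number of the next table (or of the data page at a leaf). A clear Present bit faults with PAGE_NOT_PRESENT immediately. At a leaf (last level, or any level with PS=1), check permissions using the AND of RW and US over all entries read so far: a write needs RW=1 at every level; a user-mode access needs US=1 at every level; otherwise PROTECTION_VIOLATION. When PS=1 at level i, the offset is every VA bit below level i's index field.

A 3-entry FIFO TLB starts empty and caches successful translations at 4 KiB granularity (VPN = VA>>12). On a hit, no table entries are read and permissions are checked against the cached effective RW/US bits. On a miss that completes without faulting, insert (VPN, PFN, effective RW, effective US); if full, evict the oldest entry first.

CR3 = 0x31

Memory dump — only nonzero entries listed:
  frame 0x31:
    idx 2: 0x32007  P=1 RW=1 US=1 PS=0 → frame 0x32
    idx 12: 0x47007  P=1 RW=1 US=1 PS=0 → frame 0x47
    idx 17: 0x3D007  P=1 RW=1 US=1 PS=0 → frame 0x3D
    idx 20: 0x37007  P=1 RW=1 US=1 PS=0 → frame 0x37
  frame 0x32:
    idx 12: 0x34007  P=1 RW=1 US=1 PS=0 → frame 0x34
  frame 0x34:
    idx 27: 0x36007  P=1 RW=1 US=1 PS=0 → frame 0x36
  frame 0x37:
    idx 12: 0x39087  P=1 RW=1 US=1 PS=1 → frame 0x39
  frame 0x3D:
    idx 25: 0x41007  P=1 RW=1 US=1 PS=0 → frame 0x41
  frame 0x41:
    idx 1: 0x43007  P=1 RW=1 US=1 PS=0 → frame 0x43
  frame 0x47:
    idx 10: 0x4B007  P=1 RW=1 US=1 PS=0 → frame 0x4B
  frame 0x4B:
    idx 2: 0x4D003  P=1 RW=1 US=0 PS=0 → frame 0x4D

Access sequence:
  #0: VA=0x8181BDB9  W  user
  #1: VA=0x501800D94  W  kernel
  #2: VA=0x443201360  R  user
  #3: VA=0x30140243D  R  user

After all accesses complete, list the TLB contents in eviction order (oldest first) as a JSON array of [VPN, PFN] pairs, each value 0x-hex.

Trace:
#0 VA=0x8181BDB9 (w,user):
  lvl0: tbl 0x31, slot 2 ⇒ 0x32007 (P1/RW1/US1/PS0)
  lvl1: tbl 0x32, slot 12 ⇒ 0x34007 (P1/RW1/US1/PS0)
  lvl2: tbl 0x34, slot 27 ⇒ 0x36007 (P1/RW1/US1/PS0)
  ✓ 0x36DB9  — 3 lookups
#1 VA=0x501800D94 (w,kernel):
  lvl0: tbl 0x31, slot 20 ⇒ 0x37007 (P1/RW1/US1/PS0)
  lvl1: tbl 0x37, slot 12 ⇒ 0x39087 (P1/RW1/US1/PS1)
  ✓ 0x39D94 (huge @L1)  — 2 lookups
#2 VA=0x443201360 (r,user):
  lvl0: tbl 0x31, slot 17 ⇒ 0x3D007 (P1/RW1/US1/PS0)
  lvl1: tbl 0x3D, slot 25 ⇒ 0x41007 (P1/RW1/US1/PS0)
  lvl2: tbl 0x41, slot 1 ⇒ 0x43007 (P1/RW1/US1/PS0)
  ✓ 0x43360  — 3 lookups
#3 VA=0x30140243D (r,user):
  lvl0: tbl 0x31, slot 12 ⇒ 0x47007 (P1/RW1/US1/PS0)
  lvl1: tbl 0x47, slot 10 ⇒ 0x4B007 (P1/RW1/US1/PS0)
  lvl2: tbl 0x4B, slot 2 ⇒ 0x4D003 (P1/RW1/US0/PS0)
  ✗ PROTECTION_VIOLATION  [3 reads]

TLB: [["0x8181B", "0x36"], ["0x501800", "0x39"], ["0x443201", "0x43"]]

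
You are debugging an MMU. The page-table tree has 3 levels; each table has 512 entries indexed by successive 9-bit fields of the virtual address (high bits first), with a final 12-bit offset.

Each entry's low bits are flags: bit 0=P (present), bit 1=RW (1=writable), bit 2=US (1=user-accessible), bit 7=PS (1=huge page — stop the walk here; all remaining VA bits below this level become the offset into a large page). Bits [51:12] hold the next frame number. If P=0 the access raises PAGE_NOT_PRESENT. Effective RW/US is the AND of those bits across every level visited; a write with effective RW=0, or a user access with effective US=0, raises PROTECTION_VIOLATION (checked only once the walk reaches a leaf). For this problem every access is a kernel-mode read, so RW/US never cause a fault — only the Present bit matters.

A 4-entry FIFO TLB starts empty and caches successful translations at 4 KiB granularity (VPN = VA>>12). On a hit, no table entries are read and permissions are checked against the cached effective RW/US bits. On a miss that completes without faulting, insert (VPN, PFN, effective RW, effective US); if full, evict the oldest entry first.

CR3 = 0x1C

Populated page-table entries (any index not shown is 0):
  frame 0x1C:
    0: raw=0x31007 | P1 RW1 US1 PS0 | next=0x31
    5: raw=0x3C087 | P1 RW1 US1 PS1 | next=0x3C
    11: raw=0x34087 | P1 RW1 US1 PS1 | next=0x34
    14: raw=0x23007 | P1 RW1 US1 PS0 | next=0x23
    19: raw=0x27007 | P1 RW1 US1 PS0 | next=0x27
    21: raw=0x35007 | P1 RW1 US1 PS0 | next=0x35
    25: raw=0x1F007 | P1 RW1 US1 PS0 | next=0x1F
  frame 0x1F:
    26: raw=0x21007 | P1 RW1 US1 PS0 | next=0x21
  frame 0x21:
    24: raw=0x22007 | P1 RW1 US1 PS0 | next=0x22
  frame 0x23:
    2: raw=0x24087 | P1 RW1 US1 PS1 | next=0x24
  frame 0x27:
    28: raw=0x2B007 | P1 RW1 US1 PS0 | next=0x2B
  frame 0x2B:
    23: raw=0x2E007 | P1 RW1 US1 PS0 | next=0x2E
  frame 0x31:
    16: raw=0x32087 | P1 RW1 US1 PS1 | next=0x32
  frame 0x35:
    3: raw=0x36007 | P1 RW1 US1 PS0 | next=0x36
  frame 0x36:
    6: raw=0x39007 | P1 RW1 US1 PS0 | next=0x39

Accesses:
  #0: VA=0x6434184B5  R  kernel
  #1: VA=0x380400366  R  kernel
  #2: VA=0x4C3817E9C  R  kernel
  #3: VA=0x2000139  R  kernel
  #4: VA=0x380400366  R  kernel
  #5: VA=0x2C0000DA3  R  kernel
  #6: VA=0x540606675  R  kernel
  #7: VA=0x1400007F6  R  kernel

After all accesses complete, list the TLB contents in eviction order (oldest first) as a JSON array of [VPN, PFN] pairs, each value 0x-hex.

Trace:
#0 VA=0x6434184B5 (r,kernel):
  lvl0: tbl 0x1C, slot 25 ⇒ 0x1F007 (P1/RW1/US1/PS0)
  lvl1: tbl 0x1F, slot 26 ⇒ 0x21007 (P1/RW1/US1/PS0)
  lvl2: tbl 0x21, slot 24 ⇒ 0x22007 (P1/RW1/US1/PS0)
  ⇒ phys 0x224B5  [3 reads]
#1 VA=0x380400366 (r,kernel):
  lvl0: tbl 0x1C, slot 14 ⇒ 0x23007 (P1/RW1/US1/PS0)
  lvl1: tbl 0x23, slot 2 ⇒ 0x24087 (P1/RW1/US1/PS1)
  ⇒ phys 0x24366 (huge @L1)  [2 reads]
#2 VA=0x4C3817E9C (r,kernel):
  lvl0: tbl 0x1C, slot 19 ⇒ 0x27007 (P1/RW1/US1/PS0)
  lvl1: tbl 0x27, slot 28 ⇒ 0x2B007 (P1/RW1/US1/PS0)
  lvl2: tbl 0x2B, slot 23 ⇒ 0x2E007 (P1/RW1/US1/PS0)
  ⇒ phys 0x2EE9C  [3 reads]
#3 VA=0x2000139 (r,kernel):
  lvl0: tbl 0x1C, slot 0 ⇒ 0x31007 (P1/RW1/US1/PS0)
  lvl1: tbl 0x31, slot 16 ⇒ 0x32087 (P1/RW1/US1/PS1)
  ⇒ phys 0x32139 (huge @L1)  [2 reads]
#4 VA=0x380400366 (r,kernel):
  TLB hit vpn=0x380400 → PA=0x24366
#5 VA=0x2C0000DA3 (r,kernel):
  lvl0: tbl 0x1C, slot 11 ⇒ 0x34087 (P1/RW1/US1/PS1)
  ⇒ phys 0x34DA3 (huge @L0)  [1 reads]
#6 VA=0x540606675 (r,kernel):
  lvl0: tbl 0x1C, slot 21 ⇒ 0x35007 (P1/RW1/US1/PS0)
  lvl1: tbl 0x35, slot 3 ⇒ 0x36007 (P1/RW1/US1/PS0)
  lvl2: tbl 0x36, slot 6 ⇒ 0x39007 (P1/RW1/US1/PS0)
  ⇒ phys 0x39675  [3 reads]
#7 VA=0x1400007F6 (r,kernel):
  lvl0: tbl 0x1C, slot 5 ⇒ 0x3C087 (P1/RW1/US1/PS1)
  ⇒ phys 0x3C7F6 (huge @L0)  [1 reads]

TLB: [["0x2000", "0x32"], ["0x2C0000", "0x34"], ["0x540606", "0x39"], ["0x140000", "0x3C"]]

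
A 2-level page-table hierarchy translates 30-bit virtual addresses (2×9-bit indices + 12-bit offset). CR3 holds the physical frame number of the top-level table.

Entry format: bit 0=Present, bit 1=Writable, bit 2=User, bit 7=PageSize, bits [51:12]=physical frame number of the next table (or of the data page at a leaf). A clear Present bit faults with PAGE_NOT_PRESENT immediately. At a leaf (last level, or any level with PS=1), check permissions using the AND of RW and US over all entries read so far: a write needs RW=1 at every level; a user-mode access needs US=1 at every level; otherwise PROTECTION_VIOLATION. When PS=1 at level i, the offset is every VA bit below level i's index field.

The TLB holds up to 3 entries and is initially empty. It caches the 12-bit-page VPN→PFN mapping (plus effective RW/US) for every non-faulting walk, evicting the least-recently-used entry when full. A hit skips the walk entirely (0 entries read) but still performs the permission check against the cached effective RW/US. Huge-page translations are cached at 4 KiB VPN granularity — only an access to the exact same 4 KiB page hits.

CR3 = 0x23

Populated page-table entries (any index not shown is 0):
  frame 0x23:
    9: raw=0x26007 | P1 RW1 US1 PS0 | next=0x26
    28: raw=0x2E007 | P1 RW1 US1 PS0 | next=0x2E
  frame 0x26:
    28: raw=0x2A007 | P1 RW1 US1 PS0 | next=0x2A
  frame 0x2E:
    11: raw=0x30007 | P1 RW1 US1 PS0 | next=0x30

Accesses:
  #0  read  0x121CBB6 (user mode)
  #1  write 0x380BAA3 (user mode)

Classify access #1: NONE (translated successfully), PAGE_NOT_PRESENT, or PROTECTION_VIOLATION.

Trace:
#0 VA=0x121CBB6 (r,user):
  L0 @0x23[9] → 0x26007  P=1,RW=1,US=1,PS=0
  L1 @0x26[28] → 0x2A007  P=1,RW=1,US=1,PS=0
  ✓ 0x2ABB6  — 2 lookups
#1 VA=0x380BAA3 (w,user):
  L0 @0x23[28] → 0x2E007  P=1,RW=1,US=1,PS=0
  L1 @0x2E[11] → 0x30007  P=1,RW=1,US=1,PS=0
  ✓ 0x30AA3  — 2 lookups

Access #1 fault: NONE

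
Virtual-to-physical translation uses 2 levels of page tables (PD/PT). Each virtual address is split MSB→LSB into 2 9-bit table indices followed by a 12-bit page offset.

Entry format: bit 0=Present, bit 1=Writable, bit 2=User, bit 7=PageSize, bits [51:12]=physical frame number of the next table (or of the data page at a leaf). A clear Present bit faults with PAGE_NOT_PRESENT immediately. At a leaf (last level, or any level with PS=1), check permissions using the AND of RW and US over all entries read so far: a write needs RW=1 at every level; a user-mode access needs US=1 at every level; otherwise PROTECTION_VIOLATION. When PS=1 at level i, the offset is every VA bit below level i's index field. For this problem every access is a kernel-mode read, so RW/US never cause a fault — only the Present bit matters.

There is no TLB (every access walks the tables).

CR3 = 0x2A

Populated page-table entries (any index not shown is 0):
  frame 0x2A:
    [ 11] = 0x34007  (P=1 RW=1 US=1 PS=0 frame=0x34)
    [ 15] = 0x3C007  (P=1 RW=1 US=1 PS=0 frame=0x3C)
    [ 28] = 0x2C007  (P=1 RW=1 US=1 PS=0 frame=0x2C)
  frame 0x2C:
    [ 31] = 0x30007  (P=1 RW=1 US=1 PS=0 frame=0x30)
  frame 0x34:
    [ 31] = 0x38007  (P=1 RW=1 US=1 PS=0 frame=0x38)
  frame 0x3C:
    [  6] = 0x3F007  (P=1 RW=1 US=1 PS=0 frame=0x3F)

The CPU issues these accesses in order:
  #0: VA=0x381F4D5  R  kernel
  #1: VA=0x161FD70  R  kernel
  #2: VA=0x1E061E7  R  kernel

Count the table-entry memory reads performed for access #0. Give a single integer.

Trace:
#0 VA=0x381F4D5 (r,kernel):
  lvl0: tbl 0x2A, slot 28 ⇒ 0x2C007 (P1/RW1/US1/PS0)
  lvl1: tbl 0x2C, slot 31 ⇒ 0x30007 (P1/RW1/US1/PS0)
  → PA=0x304D5  (2 entries read)
#1 VA=0x161FD70 (r,kernel):
  lvl0: tbl 0x2A, slot 11 ⇒ 0x34007 (P1/RW1/US1/PS0)
  lvl1: tbl 0x34, slot 31 ⇒ 0x38007 (P1/RW1/US1/PS0)
  → PA=0x38D70  (2 entries read)
#2 VA=0x1E061E7 (r,kernel):
  lvl0: tbl 0x2A, slot 15 ⇒ 0x3C007 (P1/RW1/US1/PS0)
  lvl1: tbl 0x3C, slot 6 ⇒ 0x3F007 (P1/RW1/US1/PS0)
  → PA=0x3F1E7  (2 entries read)

Entries read for #0: 2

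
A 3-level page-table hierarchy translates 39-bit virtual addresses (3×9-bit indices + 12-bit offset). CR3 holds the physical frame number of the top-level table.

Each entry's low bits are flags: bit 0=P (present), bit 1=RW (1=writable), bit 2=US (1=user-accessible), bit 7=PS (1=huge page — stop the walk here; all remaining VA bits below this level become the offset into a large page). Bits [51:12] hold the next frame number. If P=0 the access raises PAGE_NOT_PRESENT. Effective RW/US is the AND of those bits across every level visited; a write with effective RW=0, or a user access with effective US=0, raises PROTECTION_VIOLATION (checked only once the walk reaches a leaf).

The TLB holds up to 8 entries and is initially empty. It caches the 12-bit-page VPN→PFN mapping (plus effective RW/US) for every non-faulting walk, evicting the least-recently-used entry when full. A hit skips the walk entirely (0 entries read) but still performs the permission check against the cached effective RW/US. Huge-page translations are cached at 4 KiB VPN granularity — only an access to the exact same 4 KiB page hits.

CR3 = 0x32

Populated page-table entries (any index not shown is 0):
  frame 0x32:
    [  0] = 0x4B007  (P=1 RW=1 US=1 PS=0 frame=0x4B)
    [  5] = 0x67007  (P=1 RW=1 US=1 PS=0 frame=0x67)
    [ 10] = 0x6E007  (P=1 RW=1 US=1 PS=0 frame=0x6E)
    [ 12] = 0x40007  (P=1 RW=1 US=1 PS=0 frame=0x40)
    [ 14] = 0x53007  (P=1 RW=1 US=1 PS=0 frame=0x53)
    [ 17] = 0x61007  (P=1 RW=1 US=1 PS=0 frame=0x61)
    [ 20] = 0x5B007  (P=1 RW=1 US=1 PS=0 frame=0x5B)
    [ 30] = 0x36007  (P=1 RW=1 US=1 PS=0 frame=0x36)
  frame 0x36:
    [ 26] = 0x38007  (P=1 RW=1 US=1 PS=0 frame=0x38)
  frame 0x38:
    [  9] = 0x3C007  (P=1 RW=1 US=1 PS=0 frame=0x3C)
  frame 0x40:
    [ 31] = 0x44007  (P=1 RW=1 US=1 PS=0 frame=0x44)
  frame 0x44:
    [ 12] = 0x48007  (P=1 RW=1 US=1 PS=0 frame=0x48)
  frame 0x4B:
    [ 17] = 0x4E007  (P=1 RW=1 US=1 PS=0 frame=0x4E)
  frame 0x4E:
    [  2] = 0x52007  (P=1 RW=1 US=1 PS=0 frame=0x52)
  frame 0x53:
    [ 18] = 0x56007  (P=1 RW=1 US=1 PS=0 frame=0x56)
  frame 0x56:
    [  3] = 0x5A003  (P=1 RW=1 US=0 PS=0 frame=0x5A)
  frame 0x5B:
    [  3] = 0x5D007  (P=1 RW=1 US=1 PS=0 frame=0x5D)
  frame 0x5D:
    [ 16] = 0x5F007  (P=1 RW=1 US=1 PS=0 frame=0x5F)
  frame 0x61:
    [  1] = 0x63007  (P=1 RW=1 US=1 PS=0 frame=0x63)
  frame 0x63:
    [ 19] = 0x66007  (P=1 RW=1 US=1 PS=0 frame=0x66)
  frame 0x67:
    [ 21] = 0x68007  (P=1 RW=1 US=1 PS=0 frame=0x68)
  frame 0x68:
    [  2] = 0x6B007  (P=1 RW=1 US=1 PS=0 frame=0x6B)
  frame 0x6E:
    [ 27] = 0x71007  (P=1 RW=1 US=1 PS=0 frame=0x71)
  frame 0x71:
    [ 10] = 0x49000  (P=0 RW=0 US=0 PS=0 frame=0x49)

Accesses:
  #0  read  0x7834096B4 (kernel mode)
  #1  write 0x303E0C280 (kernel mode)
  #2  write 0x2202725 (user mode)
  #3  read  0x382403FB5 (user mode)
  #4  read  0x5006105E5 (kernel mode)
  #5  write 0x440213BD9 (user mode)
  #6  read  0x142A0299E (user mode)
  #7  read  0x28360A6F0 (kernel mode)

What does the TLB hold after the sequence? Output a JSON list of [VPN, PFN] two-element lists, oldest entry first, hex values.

Per-access translation:
#0 VA=0x7834096B4 (r,kernel):
  L0: frame=0x32 idx=30 entry=0x36007 [P=1 RW=1 US=1 PS=0]
  L1: frame=0x36 idx=26 entry=0x38007 [P=1 RW=1 US=1 PS=0]
  L2: frame=0x38 idx=9 entry=0x3C007 [P=1 RW=1 US=1 PS=0]
  → PA=0x3C6B4  (3 entries read)
#1 VA=0x303E0C280 (w,kernel):
  L0: frame=0x32 idx=12 entry=0x40007 [P=1 RW=1 US=1 PS=0]
  L1: frame=0x40 idx=31 entry=0x44007 [P=1 RW=1 US=1 PS=0]
  L2: frame=0x44 idx=12 entry=0x48007 [P=1 RW=1 US=1 PS=0]
  → PA=0x48280  (3 entries read)
#2 VA=0x2202725 (w,user):
  L0: frame=0x32 idx=0 entry=0x4B007 [P=1 RW=1 US=1 PS=0]
  L1: frame=0x4B idx=17 entry=0x4E007 [P=1 RW=1 US=1 PS=0]
  L2: frame=0x4E idx=2 entry=0x52007 [P=1 RW=1 US=1 PS=0]
  → PA=0x52725  (3 entries read)
#3 VA=0x382403FB5 (r,user):
  L0: frame=0x32 idx=14 entry=0x53007 [P=1 RW=1 US=1 PS=0]
  L1: frame=0x53 idx=18 entry=0x56007 [P=1 RW=1 US=1 PS=0]
  L2: frame=0x56 idx=3 entry=0x5A003 [P=1 RW=1 US=0 PS=0]
  ⇒ fault: PROTECTION_VIOLATION  — 3 lookups
#4 VA=0x5006105E5 (r,kernel):
  L0: frame=0x32 idx=20 entry=0x5B007 [P=1 RW=1 US=1 PS=0]
  L1: frame=0x5B idx=3 entry=0x5D007 [P=1 RW=1 US=1 PS=0]
  L2: frame=0x5D idx=16 entry=0x5F007 [P=1 RW=1 US=1 PS=0]
  → PA=0x5F5E5  (3 entries read)
#5 VA=0x440213BD9 (w,user):
  L0: frame=0x32 idx=17 entry=0x61007 [P=1 RW=1 US=1 PS=0]
  L1: frame=0x61 idx=1 entry=0x63007 [P=1 RW=1 US=1 PS=0]
  L2: frame=0x63 idx=19 entry=0x66007 [P=1 RW=1 US=1 PS=0]
  → PA=0x66BD9  (3 entries read)
#6 VA=0x142A0299E (r,user):
  L0: frame=0x32 idx=5 entry=0x67007 [P=1 RW=1 US=1 PS=0]
  L1: frame=0x67 idx=21 entry=0x68007 [P=1 RW=1 US=1 PS=0]
  L2: frame=0x68 idx=2 entry=0x6B007 [P=1 RW=1 US=1 PS=0]
  → PA=0x6B99E  (3 entries read)
#7 VA=0x28360A6F0 (r,kernel):
  L0: frame=0x32 idx=10 entry=0x6E007 [P=1 RW=1 US=1 PS=0]
  L1: frame=0x6E idx=27 entry=0x71007 [P=1 RW=1 US=1 PS=0]
  L2: frame=0x71 idx=10 entry=0x49000 [P=0 RW=0 US=0 PS=0]
  ⇒ fault: PAGE_NOT_PRESENT  — 3 lookups

TLB: [["0x783409", "0x3C"], ["0x303E0C", "0x48"], ["0x2202", "0x52"], ["0x500610", "0x5F"], ["0x440213", "0x66"], ["0x142A02", "0x6B"]]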